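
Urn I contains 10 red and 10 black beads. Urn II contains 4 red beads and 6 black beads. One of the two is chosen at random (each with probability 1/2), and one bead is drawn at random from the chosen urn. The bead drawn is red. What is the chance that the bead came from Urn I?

P(red | Urn I) = 1/2; P(red | Urn II) = 2/5.
P(red) = 1/2·1/2 + 1/2·2/5 = 9/20.
By Bayes' rule, P(Urn I | red) = 1/4 / 9/20 = 5/9 ≈ 0.5556.

5/9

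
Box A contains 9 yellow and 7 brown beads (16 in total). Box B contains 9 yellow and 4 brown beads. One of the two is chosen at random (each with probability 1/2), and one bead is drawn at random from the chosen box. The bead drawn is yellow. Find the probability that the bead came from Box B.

P(yellow | Box A) = 9/16; P(yellow | Box B) = 9/13.
P(yellow) = 1/2·9/16 + 1/2·9/13 = 261/416.
By Bayes' rule, P(Box B | yellow) = 9/26 / 261/416 = 16/29 ≈ 0.5517.

16/29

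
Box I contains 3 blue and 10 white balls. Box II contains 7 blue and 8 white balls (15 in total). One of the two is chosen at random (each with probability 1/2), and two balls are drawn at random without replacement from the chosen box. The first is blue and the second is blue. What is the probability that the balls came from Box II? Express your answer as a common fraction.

26/31

P(E | Box I) = 1/26; P(E | Box II) = 1/5.
P(E) = 1/2·1/26 + 1/2·1/5 = 31/260.
By Bayes' rule, P(Box II | E) = 1/10 / 31/260 = 26/31 ≈ 0.8387.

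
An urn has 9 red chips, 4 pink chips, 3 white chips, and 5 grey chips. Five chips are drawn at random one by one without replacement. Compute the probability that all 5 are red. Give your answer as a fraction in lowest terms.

Unordered draws without replacement: count favorable combinations over C(21,5).
Favorable = C(9,5) · C(4,0) · C(3,0) · C(5,0) = 126; total = C(21,5) = 20349.
P = 126/20349 = 2/323 ≈ 0.0062.

2/323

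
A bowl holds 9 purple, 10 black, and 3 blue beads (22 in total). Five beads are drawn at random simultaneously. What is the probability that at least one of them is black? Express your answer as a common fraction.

129/133

Use the complement: P(at least one black) = 1 − P(no black).
P(none) = C(12,5)/C(22,5) = 792/26334.
So P = 1 − 792/26334 = 129/133 ≈ 0.9699.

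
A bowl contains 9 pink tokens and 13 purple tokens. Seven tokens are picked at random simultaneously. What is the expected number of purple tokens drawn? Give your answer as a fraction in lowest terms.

By linearity of expectation, E[X] = Σ P(draw i is purple); by symmetry each draw (even without replacement) has P(purple) = 13/22.
E[X] = 7 · 13/22 = 91/22 ≈ 4.1364.

91/22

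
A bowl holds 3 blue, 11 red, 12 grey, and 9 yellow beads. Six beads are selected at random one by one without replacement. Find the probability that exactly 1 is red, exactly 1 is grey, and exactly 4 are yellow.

27/2635

Unordered draws without replacement: count favorable combinations over C(35,6).
Favorable = C(3,0) · C(11,1) · C(12,1) · C(9,4) = 16632; total = C(35,6) = 1623160.
P = 16632/1623160 = 27/2635 ≈ 0.0102.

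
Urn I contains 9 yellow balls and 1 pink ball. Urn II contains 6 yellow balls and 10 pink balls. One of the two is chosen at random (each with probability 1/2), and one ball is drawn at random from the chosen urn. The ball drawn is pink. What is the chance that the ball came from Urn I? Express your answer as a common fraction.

4/29

P(pink | Urn I) = 1/10; P(pink | Urn II) = 5/8.
P(pink) = 1/2·1/10 + 1/2·5/8 = 29/80.
By Bayes' rule, P(Urn I | pink) = 1/20 / 29/80 = 4/29 ≈ 0.1379.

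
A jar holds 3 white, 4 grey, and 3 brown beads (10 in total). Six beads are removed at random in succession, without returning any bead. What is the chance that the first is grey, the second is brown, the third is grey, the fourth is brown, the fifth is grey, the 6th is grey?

1/1050

Multiply the conditional probability of each draw in order, without replacement, so each draw removes one from its color and from the total.
P = (4/10) · (3/9) · (3/8) · (2/7) · (2/6) · (1/5) = 1/1050 ≈ 0.0010.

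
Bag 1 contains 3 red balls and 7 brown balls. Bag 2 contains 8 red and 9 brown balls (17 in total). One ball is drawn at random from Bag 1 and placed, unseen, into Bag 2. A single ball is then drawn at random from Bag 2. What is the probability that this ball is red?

Condition on how many of the transferred balls are red (from Bag 1: 3 red of 10; then Bag 2 has 18 total).
  0 red: C(3,0)C(7,1)/C(10,1) = 7/10; then P = 8/18
  1 red: C(3,1)C(7,0)/C(10,1) = 3/10; then P = 9/18
P(red from Bag 2) = 83/180 ≈ 0.4611.

83/180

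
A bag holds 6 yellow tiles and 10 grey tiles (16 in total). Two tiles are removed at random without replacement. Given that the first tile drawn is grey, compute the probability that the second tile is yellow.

2/5

After removing 1 grey, the bag has 6 yellow out of 15 remaining.
P(second is yellow | given) = 6/15 = 2/5 ≈ 0.4000.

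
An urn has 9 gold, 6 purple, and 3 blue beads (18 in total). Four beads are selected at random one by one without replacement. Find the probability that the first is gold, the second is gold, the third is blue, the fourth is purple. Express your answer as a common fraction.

Multiply the conditional probability of each draw in order, without replacement, so each draw removes one from its color and from the total.
P = (9/18) · (8/17) · (3/16) · (6/15) = 3/170 ≈ 0.0176.

3/170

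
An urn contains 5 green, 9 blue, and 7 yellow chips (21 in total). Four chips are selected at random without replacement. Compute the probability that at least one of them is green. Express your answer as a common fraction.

Use the complement: P(at least one green) = 1 − P(no green).
P(none) = C(16,4)/C(21,4) = 1820/5985.
So P = 1 − 1820/5985 = 119/171 ≈ 0.6959.

119/171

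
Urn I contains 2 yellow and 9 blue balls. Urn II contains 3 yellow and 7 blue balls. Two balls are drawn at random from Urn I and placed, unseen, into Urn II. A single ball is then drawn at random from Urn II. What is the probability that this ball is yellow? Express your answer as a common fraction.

37/132

Condition on how many of the transferred balls are yellow (from Urn I: 2 yellow of 11; then Urn II has 12 total).
  0 yellow: C(2,0)C(9,2)/C(11,2) = 36/55; then P = 3/12
  1 yellow: C(2,1)C(9,1)/C(11,2) = 18/55; then P = 4/12
  2 yellow: C(2,2)C(9,0)/C(11,2) = 1/55; then P = 5/12
P(yellow from Urn II) = 37/132 ≈ 0.2803.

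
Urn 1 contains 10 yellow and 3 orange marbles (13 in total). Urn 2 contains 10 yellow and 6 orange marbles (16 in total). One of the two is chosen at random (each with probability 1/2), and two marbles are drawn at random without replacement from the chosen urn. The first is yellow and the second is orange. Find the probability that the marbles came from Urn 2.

13/23

P(E | Urn 1) = 5/26; P(E | Urn 2) = 1/4.
P(E) = 1/2·5/26 + 1/2·1/4 = 23/104.
By Bayes' rule, P(Urn 2 | E) = 1/8 / 23/104 = 13/23 ≈ 0.5652.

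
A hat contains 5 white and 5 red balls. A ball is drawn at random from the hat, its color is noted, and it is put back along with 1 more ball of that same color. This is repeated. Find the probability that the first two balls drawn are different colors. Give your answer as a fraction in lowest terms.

Either white then red, or red then white; after the first draw the total is 11.
P = (5/10)·(5/11) + (5/10)·(5/11) = 5/11 ≈ 0.4545.

5/11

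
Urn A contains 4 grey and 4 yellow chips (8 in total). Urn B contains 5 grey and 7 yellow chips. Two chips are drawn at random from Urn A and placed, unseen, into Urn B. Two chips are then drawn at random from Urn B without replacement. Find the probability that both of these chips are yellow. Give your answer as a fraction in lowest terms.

395/1274

Condition on how many of the transferred chips are yellow (from Urn A: 4 yellow of 8; then Urn B has 14 total).
  0 yellow: C(4,0)C(4,2)/C(8,2) = 3/14; then P = C(7,2)/C(14,2) = 3/13
  1 yellow: C(4,1)C(4,1)/C(8,2) = 4/7; then P = C(8,2)/C(14,2) = 4/13
  2 yellow: C(4,2)C(4,0)/C(8,2) = 3/14; then P = C(9,2)/C(14,2) = 36/91
P(both yellow) = 395/1274 ≈ 0.3100.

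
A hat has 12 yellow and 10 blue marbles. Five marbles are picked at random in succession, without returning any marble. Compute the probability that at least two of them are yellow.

17/19

Sum the hypergeometric tail for j = 2,…,5 yellow marbles.
Favorable = C(12,2)·C(10,3) + C(12,3)·C(10,2) + C(12,4)·C(10,1) + C(12,5)·C(10,0) = 23562; total = C(22,5) = 26334.
P = 23562/26334 = 17/19 ≈ 0.8947.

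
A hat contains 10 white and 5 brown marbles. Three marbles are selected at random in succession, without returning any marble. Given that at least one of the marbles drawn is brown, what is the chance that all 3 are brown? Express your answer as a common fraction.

2/67

P(all 3 brown) = C(5,3)/C(15,3) = 2/91; P(at least one brown) = 1 − C(10,3)/C(15,3) = 67/91.
Since 'all 3 brown' ⊆ 'at least one brown', P(all 3 | at least one) = 2/91 / 67/91 = 2/67 ≈ 0.0299.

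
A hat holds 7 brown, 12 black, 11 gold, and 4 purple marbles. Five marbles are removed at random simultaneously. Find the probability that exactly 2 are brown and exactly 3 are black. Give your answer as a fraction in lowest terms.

35/2108

Unordered draws without replacement: count favorable combinations over C(34,5).
Favorable = C(7,2) · C(12,3) · C(11,0) · C(4,0) = 4620; total = C(34,5) = 278256.
P = 4620/278256 = 35/2108 ≈ 0.0166.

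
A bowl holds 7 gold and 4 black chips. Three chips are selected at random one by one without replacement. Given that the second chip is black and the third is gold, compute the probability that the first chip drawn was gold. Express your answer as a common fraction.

2/3

P(first=gold and the second chip is black and the third is gold) = (7/11)·(4/10)·(6/9) = 28/165.
P(E) = Σ over first color = 28/165 + 14/165 = 14/55.
By Bayes, P(first=gold | E) = 28/165 / 14/55 = 2/3 ≈ 0.6667.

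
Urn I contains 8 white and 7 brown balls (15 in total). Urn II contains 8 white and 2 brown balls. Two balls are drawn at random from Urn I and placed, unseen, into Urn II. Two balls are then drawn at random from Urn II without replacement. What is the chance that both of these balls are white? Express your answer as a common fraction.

Condition on how many of the transferred balls are white (from Urn I: 8 white of 15; then Urn II has 12 total).
  0 white: C(8,0)C(7,2)/C(15,2) = 1/5; then P = C(8,2)/C(12,2) = 14/33
  1 white: C(8,1)C(7,1)/C(15,2) = 8/15; then P = C(9,2)/C(12,2) = 6/11
  2 white: C(8,2)C(7,0)/C(15,2) = 4/15; then P = C(10,2)/C(12,2) = 15/22
P(both white) = 92/165 ≈ 0.5576.

92/165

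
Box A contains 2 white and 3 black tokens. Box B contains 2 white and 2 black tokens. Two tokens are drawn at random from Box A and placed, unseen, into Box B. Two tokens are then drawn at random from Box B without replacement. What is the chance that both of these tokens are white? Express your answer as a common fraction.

9/50

Condition on how many of the transferred tokens are white (from Box A: 2 white of 5; then Box B has 6 total).
  0 white: C(2,0)C(3,2)/C(5,2) = 3/10; then P = C(2,2)/C(6,2) = 1/15
  1 white: C(2,1)C(3,1)/C(5,2) = 3/5; then P = C(3,2)/C(6,2) = 1/5
  2 white: C(2,2)C(3,0)/C(5,2) = 1/10; then P = C(4,2)/C(6,2) = 2/5
P(both white) = 9/50 ≈ 0.1800.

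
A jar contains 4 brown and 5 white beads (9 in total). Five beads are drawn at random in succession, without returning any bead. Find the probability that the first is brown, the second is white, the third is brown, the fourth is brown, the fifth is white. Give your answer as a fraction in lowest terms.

2/63

Multiply the conditional probability of each draw in order, without replacement, so each draw removes one from its color and from the total.
P = (4/9) · (5/8) · (3/7) · (2/6) · (4/5) = 2/63 ≈ 0.0317.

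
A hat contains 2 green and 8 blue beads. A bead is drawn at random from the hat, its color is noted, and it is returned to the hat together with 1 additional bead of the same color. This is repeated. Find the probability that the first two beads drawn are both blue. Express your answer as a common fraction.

After a blue draw the hat holds 9 blue out of 11.
P = (8/10)·(9/11) = 36/55 ≈ 0.6545.

36/55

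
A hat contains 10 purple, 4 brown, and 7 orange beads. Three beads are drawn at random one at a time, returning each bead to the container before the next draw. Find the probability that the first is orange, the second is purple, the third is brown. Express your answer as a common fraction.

40/1323

Multiply the conditional probability of each draw in order, with replacement (the composition resets each draw).
P = (7/21) · (10/21) · (4/21) = 40/1323 ≈ 0.0302.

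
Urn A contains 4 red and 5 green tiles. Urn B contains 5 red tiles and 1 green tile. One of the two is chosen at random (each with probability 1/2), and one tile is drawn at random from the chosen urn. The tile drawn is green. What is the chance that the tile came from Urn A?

10/13

P(green | Urn A) = 5/9; P(green | Urn B) = 1/6.
P(green) = 1/2·5/9 + 1/2·1/6 = 13/36.
By Bayes' rule, P(Urn A | green) = 5/18 / 13/36 = 10/13 ≈ 0.7692.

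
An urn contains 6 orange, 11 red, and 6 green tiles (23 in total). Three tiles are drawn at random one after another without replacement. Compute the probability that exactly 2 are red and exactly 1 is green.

Unordered draws without replacement: count favorable combinations over C(23,3).
Favorable = C(6,0) · C(11,2) · C(6,1) = 330; total = C(23,3) = 1771.
P = 330/1771 = 30/161 ≈ 0.1863.

30/161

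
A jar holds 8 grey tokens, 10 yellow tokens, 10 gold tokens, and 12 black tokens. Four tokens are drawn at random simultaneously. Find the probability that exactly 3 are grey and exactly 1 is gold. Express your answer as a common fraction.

Unordered draws without replacement: count favorable combinations over C(40,4).
Favorable = C(8,3) · C(10,0) · C(10,1) · C(12,0) = 560; total = C(40,4) = 91390.
P = 560/91390 = 56/9139 ≈ 0.0061.

56/9139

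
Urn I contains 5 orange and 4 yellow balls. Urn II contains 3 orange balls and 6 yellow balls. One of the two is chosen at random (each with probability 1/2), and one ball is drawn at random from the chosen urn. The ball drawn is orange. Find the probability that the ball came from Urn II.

P(orange | Urn I) = 5/9; P(orange | Urn II) = 1/3.
P(orange) = 1/2·5/9 + 1/2·1/3 = 4/9.
By Bayes' rule, P(Urn II | orange) = 1/6 / 4/9 = 3/8 ≈ 0.3750.

3/8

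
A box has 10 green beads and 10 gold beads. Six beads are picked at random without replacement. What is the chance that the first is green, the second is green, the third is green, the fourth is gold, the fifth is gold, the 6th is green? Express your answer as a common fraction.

Multiply the conditional probability of each draw in order, without replacement, so each draw removes one from its color and from the total.
P = (10/20) · (9/19) · (8/18) · (10/17) · (9/16) · (7/15) = 21/1292 ≈ 0.0163.

21/1292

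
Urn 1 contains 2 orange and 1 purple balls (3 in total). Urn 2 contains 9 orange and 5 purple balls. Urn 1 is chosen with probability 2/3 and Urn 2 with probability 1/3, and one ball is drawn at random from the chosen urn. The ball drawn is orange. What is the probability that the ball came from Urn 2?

P(orange | Urn 1) = 2/3; P(orange | Urn 2) = 9/14.
P(orange) = 2/3·2/3 + 1/3·9/14 = 83/126.
By Bayes' rule, P(Urn 2 | orange) = 3/14 / 83/126 = 27/83 ≈ 0.3253.

27/83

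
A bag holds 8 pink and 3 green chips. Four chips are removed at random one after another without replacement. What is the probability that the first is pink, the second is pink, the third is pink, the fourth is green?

7/55

Multiply the conditional probability of each draw in order, without replacement, so each draw removes one from its color and from the total.
P = (8/11) · (7/10) · (6/9) · (3/8) = 7/55 ≈ 0.1273.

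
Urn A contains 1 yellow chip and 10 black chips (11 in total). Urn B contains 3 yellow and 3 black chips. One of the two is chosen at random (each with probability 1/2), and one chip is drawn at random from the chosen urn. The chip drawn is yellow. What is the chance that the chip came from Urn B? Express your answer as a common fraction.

P(yellow | Urn A) = 1/11; P(yellow | Urn B) = 1/2.
P(yellow) = 1/2·1/11 + 1/2·1/2 = 13/44.
By Bayes' rule, P(Urn B | yellow) = 1/4 / 13/44 = 11/13 ≈ 0.8462.

11/13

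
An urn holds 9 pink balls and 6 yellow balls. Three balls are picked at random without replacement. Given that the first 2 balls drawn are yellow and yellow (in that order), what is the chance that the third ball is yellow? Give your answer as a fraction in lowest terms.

4/13

After removing 2 yellow, the urn has 4 yellow out of 13 remaining.
P(third is yellow | given) = 4/13 ≈ 0.3077.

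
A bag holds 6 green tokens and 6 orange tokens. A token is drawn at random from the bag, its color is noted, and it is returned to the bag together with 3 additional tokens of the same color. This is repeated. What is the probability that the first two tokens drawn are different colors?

Either green then orange, or orange then green; after the first draw the total is 15.
P = (6/12)·(6/15) + (6/12)·(6/15) = 2/5 ≈ 0.4000.

2/5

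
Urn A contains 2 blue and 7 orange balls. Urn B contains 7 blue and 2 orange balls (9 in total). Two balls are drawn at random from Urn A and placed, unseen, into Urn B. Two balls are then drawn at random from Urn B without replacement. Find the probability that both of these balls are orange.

Condition on how many of the transferred balls are orange (from Urn A: 7 orange of 9; then Urn B has 11 total).
  0 orange: C(7,0)C(2,2)/C(9,2) = 1/36; then P = C(2,2)/C(11,2) = 1/55
  1 orange: C(7,1)C(2,1)/C(9,2) = 7/18; then P = C(3,2)/C(11,2) = 3/55
  2 orange: C(7,2)C(2,0)/C(9,2) = 7/12; then P = C(4,2)/C(11,2) = 6/55
P(both orange) = 169/1980 ≈ 0.0854.

169/1980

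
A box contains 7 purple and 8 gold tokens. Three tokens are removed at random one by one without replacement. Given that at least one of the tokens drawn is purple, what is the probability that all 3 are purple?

5/57

P(all 3 purple) = C(7,3)/C(15,3) = 1/13; P(at least one purple) = 1 − C(8,3)/C(15,3) = 57/65.
Since 'all 3 purple' ⊆ 'at least one purple', P(all 3 | at least one) = 1/13 / 57/65 = 5/57 ≈ 0.0877.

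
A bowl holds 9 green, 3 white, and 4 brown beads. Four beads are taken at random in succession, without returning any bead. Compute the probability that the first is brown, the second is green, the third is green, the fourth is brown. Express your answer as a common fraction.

Multiply the conditional probability of each draw in order, without replacement, so each draw removes one from its color and from the total.
P = (4/16) · (9/15) · (8/14) · (3/13) = 9/455 ≈ 0.0198.

9/455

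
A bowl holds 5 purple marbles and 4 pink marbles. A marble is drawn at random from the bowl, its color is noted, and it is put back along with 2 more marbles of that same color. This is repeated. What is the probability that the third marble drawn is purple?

5/9

Sum over the four possibilities for the first two draws (purple/not-purple each), tracking how the purple count and total change by +2 per draw.
P(third is purple) = 5/9 ≈ 0.5556. (In a Pólya urn every draw has the same marginal probability 5/9.)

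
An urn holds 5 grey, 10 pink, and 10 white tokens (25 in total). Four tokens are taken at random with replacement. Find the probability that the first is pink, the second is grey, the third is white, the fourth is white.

8/625

Multiply the conditional probability of each draw in order, with replacement (the composition resets each draw).
P = (10/25) · (5/25) · (10/25) · (10/25) = 8/625 ≈ 0.0128.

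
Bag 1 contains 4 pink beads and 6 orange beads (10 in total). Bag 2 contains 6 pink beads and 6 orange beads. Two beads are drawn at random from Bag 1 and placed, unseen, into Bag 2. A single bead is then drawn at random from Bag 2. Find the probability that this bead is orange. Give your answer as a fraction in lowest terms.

18/35

Condition on how many of the transferred beads are orange (from Bag 1: 6 orange of 10; then Bag 2 has 14 total).
  0 orange: C(6,0)C(4,2)/C(10,2) = 2/15; then P = 6/14
  1 orange: C(6,1)C(4,1)/C(10,2) = 8/15; then P = 7/14
  2 orange: C(6,2)C(4,0)/C(10,2) = 1/3; then P = 8/14
P(orange from Bag 2) = 18/35 ≈ 0.5143.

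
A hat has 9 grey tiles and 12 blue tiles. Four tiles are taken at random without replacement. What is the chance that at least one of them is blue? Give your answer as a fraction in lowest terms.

93/95

Use the complement: P(at least one blue) = 1 − P(no blue).
P(none) = C(9,4)/C(21,4) = 126/5985.
So P = 1 − 126/5985 = 93/95 ≈ 0.9789.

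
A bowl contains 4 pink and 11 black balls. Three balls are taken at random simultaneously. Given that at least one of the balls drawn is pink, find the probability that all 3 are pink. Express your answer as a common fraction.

2/145

P(all 3 pink) = C(4,3)/C(15,3) = 4/455; P(at least one pink) = 1 − C(11,3)/C(15,3) = 58/91.
Since 'all 3 pink' ⊆ 'at least one pink', P(all 3 | at least one) = 4/455 / 58/91 = 2/145 ≈ 0.0138.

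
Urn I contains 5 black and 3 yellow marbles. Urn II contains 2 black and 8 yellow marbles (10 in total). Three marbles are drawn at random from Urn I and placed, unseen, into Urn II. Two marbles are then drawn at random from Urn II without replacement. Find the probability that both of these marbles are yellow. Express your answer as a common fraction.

Condition on how many of the transferred marbles are yellow (from Urn I: 3 yellow of 8; then Urn II has 13 total).
  0 yellow: C(3,0)C(5,3)/C(8,3) = 5/28; then P = C(8,2)/C(13,2) = 14/39
  1 yellow: C(3,1)C(5,2)/C(8,3) = 15/28; then P = C(9,2)/C(13,2) = 6/13
  2 yellow: C(3,2)C(5,1)/C(8,3) = 15/56; then P = C(10,2)/C(13,2) = 15/26
  3 yellow: C(3,3)C(5,0)/C(8,3) = 1/56; then P = C(11,2)/C(13,2) = 55/78
P(both yellow) = 1045/2184 ≈ 0.4785.

1045/2184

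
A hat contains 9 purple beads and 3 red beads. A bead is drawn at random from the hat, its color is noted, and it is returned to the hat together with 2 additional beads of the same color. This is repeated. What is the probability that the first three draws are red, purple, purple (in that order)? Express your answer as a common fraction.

99/896

Track the composition after each reinforcement of +2.
P = (3/12) · (9/14) · (11/16) = 99/896 ≈ 0.1105.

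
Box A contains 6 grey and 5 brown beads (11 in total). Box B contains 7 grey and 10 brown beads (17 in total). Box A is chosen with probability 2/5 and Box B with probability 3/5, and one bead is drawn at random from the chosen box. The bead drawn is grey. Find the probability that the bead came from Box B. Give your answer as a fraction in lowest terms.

P(grey | Box A) = 6/11; P(grey | Box B) = 7/17.
P(grey) = 2/5·6/11 + 3/5·7/17 = 87/187.
By Bayes' rule, P(Box B | grey) = 21/85 / 87/187 = 77/145 ≈ 0.5310.

77/145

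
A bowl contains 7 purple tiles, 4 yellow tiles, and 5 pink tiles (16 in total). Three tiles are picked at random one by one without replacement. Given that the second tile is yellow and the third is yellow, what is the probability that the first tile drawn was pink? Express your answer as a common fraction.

P(first=pink and the second tile is yellow and the third is yellow) = (5/16)·(4/15)·(3/14) = 1/56.
P(E) = Σ over first color = 1/40 + 1/140 + 1/56 = 1/20.
By Bayes, P(first=pink | E) = 1/56 / 1/20 = 5/14 ≈ 0.3571.

5/14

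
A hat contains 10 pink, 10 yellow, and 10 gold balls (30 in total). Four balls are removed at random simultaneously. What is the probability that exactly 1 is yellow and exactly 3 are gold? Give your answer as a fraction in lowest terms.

80/1827

Unordered draws without replacement: count favorable combinations over C(30,4).
Favorable = C(10,0) · C(10,1) · C(10,3) = 1200; total = C(30,4) = 27405.
P = 1200/27405 = 80/1827 ≈ 0.0438.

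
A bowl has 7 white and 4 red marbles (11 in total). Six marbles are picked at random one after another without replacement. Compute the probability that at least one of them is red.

65/66

Use the complement: P(at least one red) = 1 − P(no red).
P(none) = C(7,6)/C(11,6) = 7/462.
So P = 1 − 7/462 = 65/66 ≈ 0.9848.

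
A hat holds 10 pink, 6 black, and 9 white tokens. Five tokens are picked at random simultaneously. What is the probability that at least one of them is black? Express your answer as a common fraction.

6917/8855

Use the complement: P(at least one black) = 1 − P(no black).
P(none) = C(19,5)/C(25,5) = 11628/53130.
So P = 1 − 11628/53130 = 6917/8855 ≈ 0.7811.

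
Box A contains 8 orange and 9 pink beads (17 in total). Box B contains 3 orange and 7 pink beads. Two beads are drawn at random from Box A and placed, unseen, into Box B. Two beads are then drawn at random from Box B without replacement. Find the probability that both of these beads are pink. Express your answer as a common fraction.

Condition on how many of the transferred beads are pink (from Box A: 9 pink of 17; then Box B has 12 total).
  0 pink: C(9,0)C(8,2)/C(17,2) = 7/34; then P = C(7,2)/C(12,2) = 7/22
  1 pink: C(9,1)C(8,1)/C(17,2) = 9/17; then P = C(8,2)/C(12,2) = 14/33
  2 pink: C(9,2)C(8,0)/C(17,2) = 9/34; then P = C(9,2)/C(12,2) = 6/11
P(both pink) = 325/748 ≈ 0.4345.

325/748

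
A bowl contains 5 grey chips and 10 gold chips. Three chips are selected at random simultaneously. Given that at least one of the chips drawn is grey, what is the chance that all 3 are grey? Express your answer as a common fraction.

P(all 3 grey) = C(5,3)/C(15,3) = 2/91; P(at least one grey) = 1 − C(10,3)/C(15,3) = 67/91.
Since 'all 3 grey' ⊆ 'at least one grey', P(all 3 | at least one) = 2/91 / 67/91 = 2/67 ≈ 0.0299.

2/67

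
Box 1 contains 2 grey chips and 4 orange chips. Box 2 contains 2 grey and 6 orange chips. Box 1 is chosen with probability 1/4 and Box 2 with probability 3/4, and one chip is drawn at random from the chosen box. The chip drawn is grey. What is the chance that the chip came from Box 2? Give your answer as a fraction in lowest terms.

P(grey | Box 1) = 1/3; P(grey | Box 2) = 1/4.
P(grey) = 1/4·1/3 + 3/4·1/4 = 13/48.
By Bayes' rule, P(Box 2 | grey) = 3/16 / 13/48 = 9/13 ≈ 0.6923.

9/13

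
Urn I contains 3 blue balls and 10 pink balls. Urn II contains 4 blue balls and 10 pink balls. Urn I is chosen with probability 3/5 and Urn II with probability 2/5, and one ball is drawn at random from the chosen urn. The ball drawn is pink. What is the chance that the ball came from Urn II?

P(pink | Urn I) = 10/13; P(pink | Urn II) = 5/7.
P(pink) = 3/5·10/13 + 2/5·5/7 = 68/91.
By Bayes' rule, P(Urn II | pink) = 2/7 / 68/91 = 13/34 ≈ 0.3824.

13/34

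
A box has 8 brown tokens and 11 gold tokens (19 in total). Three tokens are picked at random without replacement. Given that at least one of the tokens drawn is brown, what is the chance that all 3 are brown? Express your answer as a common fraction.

P(all 3 brown) = C(8,3)/C(19,3) = 56/969; P(at least one brown) = 1 − C(11,3)/C(19,3) = 268/323.
Since 'all 3 brown' ⊆ 'at least one brown', P(all 3 | at least one) = 56/969 / 268/323 = 14/201 ≈ 0.0697.

14/201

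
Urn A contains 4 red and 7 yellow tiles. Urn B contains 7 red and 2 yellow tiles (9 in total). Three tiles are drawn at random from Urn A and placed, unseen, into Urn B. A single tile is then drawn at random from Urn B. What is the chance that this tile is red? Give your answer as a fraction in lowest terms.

Condition on how many of the transferred tiles are red (from Urn A: 4 red of 11; then Urn B has 12 total).
  0 red: C(4,0)C(7,3)/C(11,3) = 7/33; then P = 7/12
  1 red: C(4,1)C(7,2)/C(11,3) = 28/55; then P = 8/12
  2 red: C(4,2)C(7,1)/C(11,3) = 14/55; then P = 9/12
  3 red: C(4,3)C(7,0)/C(11,3) = 4/165; then P = 10/12
P(red from Urn B) = 89/132 ≈ 0.6742.

89/132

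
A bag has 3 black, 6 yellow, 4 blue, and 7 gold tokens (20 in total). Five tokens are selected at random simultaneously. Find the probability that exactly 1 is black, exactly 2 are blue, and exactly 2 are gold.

Unordered draws without replacement: count favorable combinations over C(20,5).
Favorable = C(3,1) · C(6,0) · C(4,2) · C(7,2) = 378; total = C(20,5) = 15504.
P = 378/15504 = 63/2584 ≈ 0.0244.

63/2584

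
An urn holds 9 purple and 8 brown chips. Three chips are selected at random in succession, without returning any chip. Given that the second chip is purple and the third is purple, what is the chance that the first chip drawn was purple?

7/15

P(first=purple and the second chip is purple and the third is purple) = (9/17)·(8/16)·(7/15) = 21/170.
P(E) = Σ over first color = 21/170 + 12/85 = 9/34.
By Bayes, P(first=purple | E) = 21/170 / 9/34 = 7/15 ≈ 0.4667.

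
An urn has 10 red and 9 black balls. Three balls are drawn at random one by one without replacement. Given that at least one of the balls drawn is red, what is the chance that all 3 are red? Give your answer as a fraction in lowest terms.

P(all 3 red) = C(10,3)/C(19,3) = 40/323; P(at least one red) = 1 − C(9,3)/C(19,3) = 295/323.
Since 'all 3 red' ⊆ 'at least one red', P(all 3 | at least one) = 40/323 / 295/323 = 8/59 ≈ 0.1356.

8/59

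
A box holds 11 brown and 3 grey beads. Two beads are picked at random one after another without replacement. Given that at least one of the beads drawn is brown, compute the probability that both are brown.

P(both brown) = C(11,2)/C(14,2) = 55/91; P(at least one brown) = 1 − C(3,2)/C(14,2) = 88/91.
Since 'both brown' ⊆ 'at least one brown', P(both | at least one) = 55/91 / 88/91 = 5/8 ≈ 0.6250.

5/8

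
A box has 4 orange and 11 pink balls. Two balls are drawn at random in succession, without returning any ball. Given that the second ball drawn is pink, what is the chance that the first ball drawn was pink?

5/7

P(first=pink and the second ball drawn is pink) = (11/15)·(10/14) = 11/21.
P(the second ball drawn is pink) = Σ over first color = 22/105 + 11/21 = 11/15.
By Bayes, P(first=pink | the second ball drawn is pink) = 11/21 / 11/15 = 5/7 ≈ 0.7143.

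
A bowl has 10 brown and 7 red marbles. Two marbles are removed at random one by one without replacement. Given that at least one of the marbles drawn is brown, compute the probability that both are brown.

P(both brown) = C(10,2)/C(17,2) = 45/136; P(at least one brown) = 1 − C(7,2)/C(17,2) = 115/136.
Since 'both brown' ⊆ 'at least one brown', P(both | at least one) = 45/136 / 115/136 = 9/23 ≈ 0.3913.

9/23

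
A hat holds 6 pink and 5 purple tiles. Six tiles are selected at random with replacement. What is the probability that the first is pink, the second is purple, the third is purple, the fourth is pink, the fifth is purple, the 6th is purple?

Multiply the conditional probability of each draw in order, with replacement (the composition resets each draw).
P = (6/11) · (5/11) · (5/11) · (6/11) · (5/11) · (5/11) = 22500/1771561 ≈ 0.0127.

22500/1771561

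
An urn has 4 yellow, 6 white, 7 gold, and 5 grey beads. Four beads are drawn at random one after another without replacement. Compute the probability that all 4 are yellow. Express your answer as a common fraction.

Unordered draws without replacement: count favorable combinations over C(22,4).
Favorable = C(4,4) · C(6,0) · C(7,0) · C(5,0) = 1; total = C(22,4) = 7315.
P = 1/7315 = 1/7315 ≈ 0.0001.

1/7315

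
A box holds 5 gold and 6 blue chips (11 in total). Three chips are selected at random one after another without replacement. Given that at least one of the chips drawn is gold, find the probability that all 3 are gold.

P(all 3 gold) = C(5,3)/C(11,3) = 2/33; P(at least one gold) = 1 − C(6,3)/C(11,3) = 29/33.
Since 'all 3 gold' ⊆ 'at least one gold', P(all 3 | at least one) = 2/33 / 29/33 = 2/29 ≈ 0.0690.

2/29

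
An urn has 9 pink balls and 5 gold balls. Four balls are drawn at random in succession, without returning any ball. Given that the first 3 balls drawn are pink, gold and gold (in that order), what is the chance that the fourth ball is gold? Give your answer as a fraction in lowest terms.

After removing 1 pink, 2 gold, the urn has 3 gold out of 11 remaining.
P(fourth is gold | given) = 3/11 ≈ 0.2727.

3/11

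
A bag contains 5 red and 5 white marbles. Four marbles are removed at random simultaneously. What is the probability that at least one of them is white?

41/42

Use the complement: P(at least one white) = 1 − P(no white).
P(none) = C(5,4)/C(10,4) = 5/210.
So P = 1 − 5/210 = 41/42 ≈ 0.9762.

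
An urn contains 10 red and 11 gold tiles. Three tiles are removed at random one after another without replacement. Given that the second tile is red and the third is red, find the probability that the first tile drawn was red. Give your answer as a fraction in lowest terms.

P(first=red and the second tile is red and the third is red) = (10/21)·(9/20)·(8/19) = 12/133.
P(E) = Σ over first color = 12/133 + 33/266 = 3/14.
By Bayes, P(first=red | E) = 12/133 / 3/14 = 8/19 ≈ 0.4211.

8/19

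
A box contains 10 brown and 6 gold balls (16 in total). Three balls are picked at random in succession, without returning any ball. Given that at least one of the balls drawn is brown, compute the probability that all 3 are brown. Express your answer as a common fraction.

2/9

P(all 3 brown) = C(10,3)/C(16,3) = 3/14; P(at least one brown) = 1 − C(6,3)/C(16,3) = 27/28.
Since 'all 3 brown' ⊆ 'at least one brown', P(all 3 | at least one) = 3/14 / 27/28 = 2/9 ≈ 0.2222.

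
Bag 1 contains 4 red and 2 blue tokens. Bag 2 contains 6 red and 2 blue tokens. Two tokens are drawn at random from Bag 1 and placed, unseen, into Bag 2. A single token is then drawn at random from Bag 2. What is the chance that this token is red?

Condition on how many of the transferred tokens are red (from Bag 1: 4 red of 6; then Bag 2 has 10 total).
  0 red: C(4,0)C(2,2)/C(6,2) = 1/15; then P = 6/10
  1 red: C(4,1)C(2,1)/C(6,2) = 8/15; then P = 7/10
  2 red: C(4,2)C(2,0)/C(6,2) = 2/5; then P = 8/10
P(red from Bag 2) = 11/15 ≈ 0.7333.

11/15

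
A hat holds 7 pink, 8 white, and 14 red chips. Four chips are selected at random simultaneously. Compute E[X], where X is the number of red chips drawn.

56/29

By linearity of expectation, E[X] = Σ P(draw i is red); by symmetry each draw (even without replacement) has P(red) = 14/29.
E[X] = 4 · 14/29 = 56/29 ≈ 1.9310.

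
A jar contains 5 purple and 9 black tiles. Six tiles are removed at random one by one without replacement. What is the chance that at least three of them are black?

134/143

Sum the hypergeometric tail for j = 3,…,6 black tiles.
Favorable = C(9,3)·C(5,3) + C(9,4)·C(5,2) + C(9,5)·C(5,1) + C(9,6)·C(5,0) = 2814; total = C(14,6) = 3003.
P = 2814/3003 = 134/143 ≈ 0.9371.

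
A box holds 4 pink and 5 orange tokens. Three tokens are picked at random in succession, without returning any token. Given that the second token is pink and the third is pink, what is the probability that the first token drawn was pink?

2/7

P(first=pink and the second token is pink and the third is pink) = (4/9)·(3/8)·(2/7) = 1/21.
P(E) = Σ over first color = 1/21 + 5/42 = 1/6.
By Bayes, P(first=pink | E) = 1/21 / 1/6 = 2/7 ≈ 0.2857.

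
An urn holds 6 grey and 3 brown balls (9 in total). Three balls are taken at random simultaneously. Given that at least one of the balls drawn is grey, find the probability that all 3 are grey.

20/83

P(all 3 grey) = C(6,3)/C(9,3) = 5/21; P(at least one grey) = 1 − C(3,3)/C(9,3) = 83/84.
Since 'all 3 grey' ⊆ 'at least one grey', P(all 3 | at least one) = 5/21 / 83/84 = 20/83 ≈ 0.2410.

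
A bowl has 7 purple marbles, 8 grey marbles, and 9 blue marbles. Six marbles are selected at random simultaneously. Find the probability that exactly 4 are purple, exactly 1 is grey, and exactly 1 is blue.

Unordered draws without replacement: count favorable combinations over C(24,6).
Favorable = C(7,4) · C(8,1) · C(9,1) = 2520; total = C(24,6) = 134596.
P = 2520/134596 = 90/4807 ≈ 0.0187.

90/4807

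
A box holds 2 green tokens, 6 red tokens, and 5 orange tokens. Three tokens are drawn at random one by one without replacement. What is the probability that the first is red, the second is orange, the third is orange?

Multiply the conditional probability of each draw in order, without replacement, so each draw removes one from its color and from the total.
P = (6/13) · (5/12) · (4/11) = 10/143 ≈ 0.0699.

10/143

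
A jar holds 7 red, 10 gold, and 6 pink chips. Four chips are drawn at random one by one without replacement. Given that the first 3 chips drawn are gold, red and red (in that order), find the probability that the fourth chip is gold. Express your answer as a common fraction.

After removing 2 red, 1 gold, the jar has 9 gold out of 20 remaining.
P(fourth is gold | given) = 9/20 ≈ 0.4500.

9/20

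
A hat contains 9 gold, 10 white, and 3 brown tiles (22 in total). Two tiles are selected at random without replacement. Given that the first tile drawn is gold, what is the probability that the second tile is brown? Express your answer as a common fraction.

1/7

After removing 1 gold, the hat has 3 brown out of 21 remaining.
P(second is brown | given) = 3/21 = 1/7 ≈ 0.1429.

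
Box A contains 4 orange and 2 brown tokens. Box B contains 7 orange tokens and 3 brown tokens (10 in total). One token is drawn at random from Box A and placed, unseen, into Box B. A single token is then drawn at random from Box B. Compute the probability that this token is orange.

Condition on how many of the transferred tokens are orange (from Box A: 4 orange of 6; then Box B has 11 total).
  0 orange: C(4,0)C(2,1)/C(6,1) = 1/3; then P = 7/11
  1 orange: C(4,1)C(2,0)/C(6,1) = 2/3; then P = 8/11
P(orange from Box B) = 23/33 ≈ 0.6970.

23/33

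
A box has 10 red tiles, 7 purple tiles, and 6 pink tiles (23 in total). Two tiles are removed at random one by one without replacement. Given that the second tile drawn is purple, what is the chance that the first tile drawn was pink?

P(first=pink and the second tile drawn is purple) = (6/23)·(7/22) = 21/253.
P(the second tile drawn is purple) = Σ over first color = 35/253 + 21/253 + 21/253 = 7/23.
By Bayes, P(first=pink | the second tile drawn is purple) = 21/253 / 7/23 = 3/11 ≈ 0.2727.

3/11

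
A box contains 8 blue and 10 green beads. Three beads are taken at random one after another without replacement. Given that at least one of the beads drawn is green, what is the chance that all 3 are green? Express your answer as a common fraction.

3/19

P(all 3 green) = C(10,3)/C(18,3) = 5/34; P(at least one green) = 1 − C(8,3)/C(18,3) = 95/102.
Since 'all 3 green' ⊆ 'at least one green', P(all 3 | at least one) = 5/34 / 95/102 = 3/19 ≈ 0.1579.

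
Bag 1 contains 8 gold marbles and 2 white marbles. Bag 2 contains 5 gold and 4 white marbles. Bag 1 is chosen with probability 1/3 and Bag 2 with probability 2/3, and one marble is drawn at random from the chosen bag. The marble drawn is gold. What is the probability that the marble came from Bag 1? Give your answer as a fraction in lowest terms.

P(gold | Bag 1) = 4/5; P(gold | Bag 2) = 5/9.
P(gold) = 1/3·4/5 + 2/3·5/9 = 86/135.
By Bayes' rule, P(Bag 1 | gold) = 4/15 / 86/135 = 18/43 ≈ 0.4186.

18/43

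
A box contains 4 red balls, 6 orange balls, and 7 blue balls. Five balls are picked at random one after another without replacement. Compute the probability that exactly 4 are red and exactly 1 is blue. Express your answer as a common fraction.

Unordered draws without replacement: count favorable combinations over C(17,5).
Favorable = C(4,4) · C(6,0) · C(7,1) = 7; total = C(17,5) = 6188.
P = 7/6188 = 1/884 ≈ 0.0011.

1/884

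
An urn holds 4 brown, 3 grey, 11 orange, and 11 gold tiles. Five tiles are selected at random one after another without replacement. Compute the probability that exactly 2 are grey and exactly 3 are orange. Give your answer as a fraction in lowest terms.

Unordered draws without replacement: count favorable combinations over C(29,5).
Favorable = C(4,0) · C(3,2) · C(11,3) · C(11,0) = 495; total = C(29,5) = 118755.
P = 495/118755 = 11/2639 ≈ 0.0042.

11/2639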